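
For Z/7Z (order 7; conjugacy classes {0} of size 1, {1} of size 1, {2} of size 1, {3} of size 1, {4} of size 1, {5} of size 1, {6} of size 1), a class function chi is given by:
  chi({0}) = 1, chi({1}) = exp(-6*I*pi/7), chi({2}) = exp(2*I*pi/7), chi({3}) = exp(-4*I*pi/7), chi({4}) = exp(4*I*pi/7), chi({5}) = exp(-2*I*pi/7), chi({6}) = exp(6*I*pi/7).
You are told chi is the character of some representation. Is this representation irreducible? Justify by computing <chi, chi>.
Irreducible: <chi, chi> = 1.

Reasoning: <chi, chi> = (1/|G|) sum_C |C| * |chi(C)|^2 = (1/7)[1*|1|^2 + 1*|exp(-6*I*pi/7)|^2 + 1*|exp(2*I*pi/7)|^2 + 1*|exp(-4*I*pi/7)|^2 + 1*|exp(4*I*pi/7)|^2 + 1*|exp(-2*I*pi/7)|^2 + 1*|exp(6*I*pi/7)|^2]
  = (1/7)[(1) + (1) + (1) + (1) + (1) + (1) + (1)] = 7/7 = 1.
(Exp terms are combined using exp(i*s)*conj(exp(i*t)) = exp(i*(s-t)), and sums of them are collapsed using the identity that for every m > 1 the m distinct m-th roots of unity sum to 0, e.g. 1 + exp(2*I*pi/3) + exp(-2*I*pi/3) = 0.)
A character is irreducible iff <chi, chi> = 1, so this representation is irreducible.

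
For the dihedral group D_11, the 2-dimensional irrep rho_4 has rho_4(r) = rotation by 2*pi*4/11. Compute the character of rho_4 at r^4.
chi_{rho_4}(r^4) = 2*cos(2*pi*4*4/11) = -2*cos(pi/11)

Working: rho_4(r^4) is rotation by angle 2*pi*4*4/11, whose trace is 2*cos(2*pi*4*4/11) = -2*cos(pi/11).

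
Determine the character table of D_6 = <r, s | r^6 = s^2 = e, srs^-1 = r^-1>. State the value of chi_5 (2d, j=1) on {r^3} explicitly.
Conjugacy classes: {e} of size 1, {r^3} of size 1, {r^1, r^5} of size 2, {r^2, r^4} of size 2, {s, sr^2, ...} of size 3, {sr, sr^3, ...} of size 3.
Character table:
  irrep \ class              {e} (size 1)  {r^3} (size 1)  {r^1, r^5} (size 2)  {r^2, r^4} (size 2)  {s, sr^2, ...} (size 3)  {sr, sr^3, ...} (size 3)
  chi_1 (triv)               1             1               1                    1                    1                        1                       
  chi_2 (sign: r->1, s->-1)  1             1               1                    1                    -1                       -1                      
  chi_3 (r->-1, s->1)        1             -1              -1                   1                    1                        -1                      
  chi_4 (r->-1, s->-1)       1             -1              -1                   1                    -1                       1                       
  chi_5 (2d, j=1)            2             -2              1                    -1                   0                        0                       
  chi_6 (2d, j=2)            2             2               -1                   -1                   0                        0                       

Spot check: chi_5 (2d, j=1) on {r^3} = -2.

Solution. D_6 has order 2*6 = 12 with 6 conjugacy classes, hence 6 irreducibles. Sum of squared dims 1 + 1 + 1 + 1 + 4 + 4 = 12 = |G|. Linear characters come from the abelianisation; the 2-dimensional irreps have character r^k -> 2*cos(2*pi*j*k/6), reflections -> 0.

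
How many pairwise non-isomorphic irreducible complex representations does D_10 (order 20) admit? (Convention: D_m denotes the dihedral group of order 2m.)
8

Why: The number of irreducible complex representations of a finite group equals its number of conjugacy classes. D_10 has 8 conjugacy classes (n/2 + 3 for n even), so D_10 (order 20) has exactly 8 irreducible complex representations.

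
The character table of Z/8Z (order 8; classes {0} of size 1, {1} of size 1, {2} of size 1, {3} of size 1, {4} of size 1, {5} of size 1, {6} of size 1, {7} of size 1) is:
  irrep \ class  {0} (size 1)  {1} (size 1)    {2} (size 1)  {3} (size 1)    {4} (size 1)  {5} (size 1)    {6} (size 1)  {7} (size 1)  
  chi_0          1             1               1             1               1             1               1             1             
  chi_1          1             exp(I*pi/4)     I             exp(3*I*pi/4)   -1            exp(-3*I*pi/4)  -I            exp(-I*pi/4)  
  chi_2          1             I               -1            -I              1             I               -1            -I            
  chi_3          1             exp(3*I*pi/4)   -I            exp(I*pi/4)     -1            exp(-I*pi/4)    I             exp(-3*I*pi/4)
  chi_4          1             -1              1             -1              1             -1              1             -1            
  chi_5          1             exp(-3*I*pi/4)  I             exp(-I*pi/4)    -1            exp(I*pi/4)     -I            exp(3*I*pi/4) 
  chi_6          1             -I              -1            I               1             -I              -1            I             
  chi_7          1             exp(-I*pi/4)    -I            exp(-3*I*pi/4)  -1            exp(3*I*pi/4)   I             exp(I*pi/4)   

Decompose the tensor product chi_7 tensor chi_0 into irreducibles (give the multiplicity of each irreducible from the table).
chi_7 tensor chi_0 = chi_7 (all other irreducibles have multiplicity 0).

Reasoning: The character of a tensor product is the pointwise product (chi_7 * chi_0)(C) = chi_7(C) * chi_0(C):
  {0}: (1)*(1), {1}: (exp(-I*pi/4))*(1), {2}: (-I)*(1), {3}: (exp(-3*I*pi/4))*(1), {4}: (-1)*(1), {5}: (exp(3*I*pi/4))*(1), {6}: (I)*(1), {7}: (exp(I*pi/4))*(1)
so (chi_7 * chi_0) takes values
  {0} -> 1, {1} -> exp(-I*pi/4), {2} -> -I, {3} -> exp(-3*I*pi/4), {4} -> -1, {5} -> exp(3*I*pi/4), {6} -> I, {7} -> exp(I*pi/4).
Now take the inner product of this character with each irreducible chi from the table, <chi_7*chi_0, chi> = (1/8) sum_C |C| (chi_7*chi_0)(C) conj(chi(C)):
  <chi_7*chi_0, chi_0> = (1/8)[1*(1)*conj(1) + 1*(exp(-I*pi/4))*conj(1) + 1*(-I)*conj(1) + 1*(exp(-3*I*pi/4))*conj(1) + 1*(-1)*conj(1) + 1*(exp(3*I*pi/4))*conj(1) + 1*(I)*conj(1) + 1*(exp(I*pi/4))*conj(1)]
      = (1/8)[(1) + (exp(-I*pi/4)) + (-I) + (exp(-3*I*pi/4)) + (-1) + (exp(3*I*pi/4)) + (I) + (exp(I*pi/4))] = 0/8 = 0
  <chi_7*chi_0, chi_1> = (1/8)[1*(1)*conj(1) + 1*(exp(-I*pi/4))*conj(exp(I*pi/4)) + 1*(-I)*conj(I) + 1*(exp(-3*I*pi/4))*conj(exp(3*I*pi/4)) + 1*(-1)*conj(-1) + 1*(exp(3*I*pi/4))*conj(exp(-3*I*pi/4)) + 1*(I)*conj(-I) + 1*(exp(I*pi/4))*conj(exp(-I*pi/4))]
      = (1/8)[(1) + (-I) + (-1) + (I) + (1) + (-I) + (-1) + (I)] = 0/8 = 0
  <chi_7*chi_0, chi_2> = (1/8)[1*(1)*conj(1) + 1*(exp(-I*pi/4))*conj(I) + 1*(-I)*conj(-1) + 1*(exp(-3*I*pi/4))*conj(-I) + 1*(-1)*conj(1) + 1*(exp(3*I*pi/4))*conj(I) + 1*(I)*conj(-1) + 1*(exp(I*pi/4))*conj(-I)]
      = (1/8)[(1) + (-exp(I*pi/4)) + (I) + (exp(-I*pi/4)) + (-1) + (-exp(-3*I*pi/4)) + (-I) + (exp(3*I*pi/4))] = 0/8 = 0
  <chi_7*chi_0, chi_3> = (1/8)[1*(1)*conj(1) + 1*(exp(-I*pi/4))*conj(exp(3*I*pi/4)) + 1*(-I)*conj(-I) + 1*(exp(-3*I*pi/4))*conj(exp(I*pi/4)) + 1*(-1)*conj(-1) + 1*(exp(3*I*pi/4))*conj(exp(-I*pi/4)) + 1*(I)*conj(I) + 1*(exp(I*pi/4))*conj(exp(-3*I*pi/4))]
      = (1/8)[(1) + (-1) + (1) + (-1) + (1) + (-1) + (1) + (-1)] = 0/8 = 0
  <chi_7*chi_0, chi_4> = (1/8)[1*(1)*conj(1) + 1*(exp(-I*pi/4))*conj(-1) + 1*(-I)*conj(1) + 1*(exp(-3*I*pi/4))*conj(-1) + 1*(-1)*conj(1) + 1*(exp(3*I*pi/4))*conj(-1) + 1*(I)*conj(1) + 1*(exp(I*pi/4))*conj(-1)]
      = (1/8)[(1) + (-exp(-I*pi/4)) + (-I) + (-exp(-3*I*pi/4)) + (-1) + (-exp(3*I*pi/4)) + (I) + (-exp(I*pi/4))] = 0/8 = 0
  <chi_7*chi_0, chi_5> = (1/8)[1*(1)*conj(1) + 1*(exp(-I*pi/4))*conj(exp(-3*I*pi/4)) + 1*(-I)*conj(I) + 1*(exp(-3*I*pi/4))*conj(exp(-I*pi/4)) + 1*(-1)*conj(-1) + 1*(exp(3*I*pi/4))*conj(exp(I*pi/4)) + 1*(I)*conj(-I) + 1*(exp(I*pi/4))*conj(exp(3*I*pi/4))]
      = (1/8)[(1) + (I) + (-1) + (-I) + (1) + (I) + (-1) + (-I)] = 0/8 = 0
  <chi_7*chi_0, chi_6> = (1/8)[1*(1)*conj(1) + 1*(exp(-I*pi/4))*conj(-I) + 1*(-I)*conj(-1) + 1*(exp(-3*I*pi/4))*conj(I) + 1*(-1)*conj(1) + 1*(exp(3*I*pi/4))*conj(-I) + 1*(I)*conj(-1) + 1*(exp(I*pi/4))*conj(I)]
      = (1/8)[(1) + (exp(I*pi/4)) + (I) + (-exp(-I*pi/4)) + (-1) + (exp(-3*I*pi/4)) + (-I) + (-exp(3*I*pi/4))] = 0/8 = 0
  <chi_7*chi_0, chi_7> = (1/8)[1*(1)*conj(1) + 1*(exp(-I*pi/4))*conj(exp(-I*pi/4)) + 1*(-I)*conj(-I) + 1*(exp(-3*I*pi/4))*conj(exp(-3*I*pi/4)) + 1*(-1)*conj(-1) + 1*(exp(3*I*pi/4))*conj(exp(3*I*pi/4)) + 1*(I)*conj(I) + 1*(exp(I*pi/4))*conj(exp(I*pi/4))]
      = (1/8)[(1) + (1) + (1) + (1) + (1) + (1) + (1) + (1)] = 8/8 = 1
(Exp terms are combined using exp(i*s)*conj(exp(i*t)) = exp(i*(s-t)), and sums of them are collapsed using the identity that for every m > 1 the m distinct m-th roots of unity sum to 0, e.g. 1 + exp(2*I*pi/3) + exp(-2*I*pi/3) = 0.)
Hence the multiplicities are chi_7: 1. Dimension check: dim(chi_7)*dim(chi_0) = 1*1 = 1 and sum (mult * dim) = 1*1 = 1.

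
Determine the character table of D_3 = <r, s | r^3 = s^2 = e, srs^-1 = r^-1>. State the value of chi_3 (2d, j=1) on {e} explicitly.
Conjugacy classes: {e} of size 1, {r^1, r^2} of size 2, {s, sr, ..., sr^2} of size 3.
Character table:
  irrep \ class              {e} (size 1)  {r^1, r^2} (size 2)  {s, sr, ..., sr^2} (size 3)
  chi_1 (triv)               1             1                    1                          
  chi_2 (sign: r->1, s->-1)  1             1                    -1                         
  chi_3 (2d, j=1)            2             -1                   0                          

Spot check: chi_3 (2d, j=1) on {e} = 2.

Justification: D_3 has order 2*3 = 6 with 3 conjugacy classes, hence 3 irreducibles. Sum of squared dims 1 + 1 + 4 = 6 = |G|. Linear characters come from the abelianisation; the 2-dimensional irreps have character r^k -> 2*cos(2*pi*j*k/3), reflections -> 0.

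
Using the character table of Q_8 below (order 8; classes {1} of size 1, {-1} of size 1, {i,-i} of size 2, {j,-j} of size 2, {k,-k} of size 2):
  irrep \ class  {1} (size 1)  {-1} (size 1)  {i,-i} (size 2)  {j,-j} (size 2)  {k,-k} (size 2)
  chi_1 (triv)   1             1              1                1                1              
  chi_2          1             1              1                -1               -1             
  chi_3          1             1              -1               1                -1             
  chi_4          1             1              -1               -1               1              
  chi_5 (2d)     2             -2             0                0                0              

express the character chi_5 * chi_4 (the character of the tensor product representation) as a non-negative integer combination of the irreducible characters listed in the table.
chi_5 tensor chi_4 = chi_5 (all other irreducibles have multiplicity 0).

Reasoning: The character of a tensor product is the pointwise product (chi_5 * chi_4)(C) = chi_5(C) * chi_4(C):
  {1}: (2)*(1), {-1}: (-2)*(1), {i,-i}: (0)*(-1), {j,-j}: (0)*(-1), {k,-k}: (0)*(1)
so (chi_5 * chi_4) takes values
  {1} -> 2, {-1} -> -2, {i,-i} -> 0, {j,-j} -> 0, {k,-k} -> 0.
Now take the inner product of this character with each irreducible chi from the table, <chi_5*chi_4, chi> = (1/8) sum_C |C| (chi_5*chi_4)(C) conj(chi(C)):
  <chi_5*chi_4, chi_1> = (1/8)[1*(2)*conj(1) + 1*(-2)*conj(1) + 2*(0)*conj(1) + 2*(0)*conj(1) + 2*(0)*conj(1)]
      = (1/8)[(2) + (-2) + (0) + (0) + (0)] = 0/8 = 0
  <chi_5*chi_4, chi_2> = (1/8)[1*(2)*conj(1) + 1*(-2)*conj(1) + 2*(0)*conj(1) + 2*(0)*conj(-1) + 2*(0)*conj(-1)]
      = (1/8)[(2) + (-2) + (0) + (0) + (0)] = 0/8 = 0
  <chi_5*chi_4, chi_3> = (1/8)[1*(2)*conj(1) + 1*(-2)*conj(1) + 2*(0)*conj(-1) + 2*(0)*conj(1) + 2*(0)*conj(-1)]
      = (1/8)[(2) + (-2) + (0) + (0) + (0)] = 0/8 = 0
  <chi_5*chi_4, chi_4> = (1/8)[1*(2)*conj(1) + 1*(-2)*conj(1) + 2*(0)*conj(-1) + 2*(0)*conj(-1) + 2*(0)*conj(1)]
      = (1/8)[(2) + (-2) + (0) + (0) + (0)] = 0/8 = 0
  <chi_5*chi_4, chi_5> = (1/8)[1*(2)*conj(2) + 1*(-2)*conj(-2) + 2*(0)*conj(0) + 2*(0)*conj(0) + 2*(0)*conj(0)]
      = (1/8)[(4) + (4) + (0) + (0) + (0)] = 8/8 = 1
Hence the multiplicities are chi_5: 1. Dimension check: dim(chi_5)*dim(chi_4) = 2*1 = 2 and sum (mult * dim) = 1*2 = 2.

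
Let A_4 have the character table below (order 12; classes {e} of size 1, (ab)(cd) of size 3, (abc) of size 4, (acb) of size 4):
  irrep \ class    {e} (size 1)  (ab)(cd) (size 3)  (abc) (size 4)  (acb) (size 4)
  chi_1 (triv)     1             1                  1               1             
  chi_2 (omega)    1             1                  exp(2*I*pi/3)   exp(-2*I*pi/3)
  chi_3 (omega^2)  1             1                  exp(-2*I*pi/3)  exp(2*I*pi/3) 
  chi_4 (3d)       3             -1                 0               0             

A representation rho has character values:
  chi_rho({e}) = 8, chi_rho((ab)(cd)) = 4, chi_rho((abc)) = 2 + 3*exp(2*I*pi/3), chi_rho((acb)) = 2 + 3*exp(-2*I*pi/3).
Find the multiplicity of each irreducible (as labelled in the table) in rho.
Multiplicities: chi_1: 2, chi_2: 3, chi_3: 0, chi_4: 1.

Why: Use <chi_rho, chi> = (1/|G|) sum_C |C| * chi_rho(C) * conj(chi(C)) with |G| = 12 for each irreducible chi in the table:
  <chi_rho, chi_1> = (1/12)[1*(8)*conj(1) + 3*(4)*conj(1) + 4*(2 + 3*exp(2*I*pi/3))*conj(1) + 4*(2 + 3*exp(-2*I*pi/3))*conj(1)]
      = (1/12)[(8) + (12) + (8 + 12*exp(2*I*pi/3)) + (8 + 12*exp(-2*I*pi/3))] = 24/12 = 2
  <chi_rho, chi_2> = (1/12)[1*(8)*conj(1) + 3*(4)*conj(1) + 4*(2 + 3*exp(2*I*pi/3))*conj(exp(2*I*pi/3)) + 4*(2 + 3*exp(-2*I*pi/3))*conj(exp(-2*I*pi/3))]
      = (1/12)[(8) + (12) + (12 + 8*exp(-2*I*pi/3)) + (12 + 8*exp(2*I*pi/3))] = 36/12 = 3
  <chi_rho, chi_3> = (1/12)[1*(8)*conj(1) + 3*(4)*conj(1) + 4*(2 + 3*exp(2*I*pi/3))*conj(exp(-2*I*pi/3)) + 4*(2 + 3*exp(-2*I*pi/3))*conj(exp(2*I*pi/3))]
      = (1/12)[(8) + (12) + (12*exp(-2*I*pi/3) + 8*exp(2*I*pi/3)) + (8*exp(-2*I*pi/3) + 12*exp(2*I*pi/3))] = 0/12 = 0
  <chi_rho, chi_4> = (1/12)[1*(8)*conj(3) + 3*(4)*conj(-1) + 4*(2 + 3*exp(2*I*pi/3))*conj(0) + 4*(2 + 3*exp(-2*I*pi/3))*conj(0)]
      = (1/12)[(24) + (-12) + (0) + (0)] = 12/12 = 1
(Exp terms are combined using exp(i*s)*conj(exp(i*t)) = exp(i*(s-t)), and sums of them are collapsed using the identity that for every m > 1 the m distinct m-th roots of unity sum to 0, e.g. 1 + exp(2*I*pi/3) + exp(-2*I*pi/3) = 0.)
Dimension check: dim(rho) = sum (mult * dim) = 2*1 + 3*1 + 0*1 + 1*3 = 8 = chi_rho(e) = 8.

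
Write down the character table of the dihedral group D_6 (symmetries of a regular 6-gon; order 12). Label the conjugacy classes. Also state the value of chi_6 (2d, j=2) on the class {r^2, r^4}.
Conjugacy classes: {e} of size 1, {r^3} of size 1, {r^1, r^5} of size 2, {r^2, r^4} of size 2, {s, sr^2, ...} of size 3, {sr, sr^3, ...} of size 3.
Character table:
  irrep \ class              {e} (size 1)  {r^3} (size 1)  {r^1, r^5} (size 2)  {r^2, r^4} (size 2)  {s, sr^2, ...} (size 3)  {sr, sr^3, ...} (size 3)
  chi_1 (triv)               1             1               1                    1                    1                        1                       
  chi_2 (sign: r->1, s->-1)  1             1               1                    1                    -1                       -1                      
  chi_3 (r->-1, s->1)        1             -1              -1                   1                    1                        -1                      
  chi_4 (r->-1, s->-1)       1             -1              -1                   1                    -1                       1                       
  chi_5 (2d, j=1)            2             -2              1                    -1                   0                        0                       
  chi_6 (2d, j=2)            2             2               -1                   -1                   0                        0                       

Spot check: chi_6 (2d, j=2) on {r^2, r^4} = -1.

Derivation: D_6 has order 2*6 = 12 with 6 conjugacy classes, hence 6 irreducibles. Sum of squared dims 1 + 1 + 1 + 1 + 4 + 4 = 12 = |G|. Linear characters come from the abelianisation; the 2-dimensional irreps have character r^k -> 2*cos(2*pi*j*k/6), reflections -> 0.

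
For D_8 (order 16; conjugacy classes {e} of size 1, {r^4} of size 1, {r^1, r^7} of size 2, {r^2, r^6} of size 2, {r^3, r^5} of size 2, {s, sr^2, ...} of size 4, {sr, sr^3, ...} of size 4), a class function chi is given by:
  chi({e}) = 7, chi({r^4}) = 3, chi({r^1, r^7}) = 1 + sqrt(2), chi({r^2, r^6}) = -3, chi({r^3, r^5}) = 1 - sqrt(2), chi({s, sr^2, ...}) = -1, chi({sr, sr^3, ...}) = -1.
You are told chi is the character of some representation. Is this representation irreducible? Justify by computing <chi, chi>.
Not irreducible (reducible): <chi, chi> = 6 > 1.

Working: <chi, chi> = (1/|G|) sum_C |C| * |chi(C)|^2 = (1/16)[1*|7|^2 + 1*|3|^2 + 2*|1 + sqrt(2)|^2 + 2*|-3|^2 + 2*|1 - sqrt(2)|^2 + 4*|-1|^2 + 4*|-1|^2]
  = (1/16)[(49) + (9) + (4*sqrt(2) + 6) + (18) + (6 - 4*sqrt(2)) + (4) + (4)] = 96/16 = 6.
A character is irreducible iff <chi, chi> = 1, so this representation is reducible.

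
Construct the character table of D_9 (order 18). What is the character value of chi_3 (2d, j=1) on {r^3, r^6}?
Conjugacy classes: {e} of size 1, {r^1, r^8} of size 2, {r^2, r^7} of size 2, {r^3, r^6} of size 2, {r^4, r^5} of size 2, {s, sr, ..., sr^8} of size 9.
Character table:
  irrep \ class              {e} (size 1)  {r^1, r^8} (size 2)  {r^2, r^7} (size 2)  {r^3, r^6} (size 2)  {r^4, r^5} (size 2)  {s, sr, ..., sr^8} (size 9)
  chi_1 (triv)               1             1                    1                    1                    1                    1                          
  chi_2 (sign: r->1, s->-1)  1             1                    1                    1                    1                    -1                         
  chi_3 (2d, j=1)            2             2*cos(2*pi/9)        2*cos(4*pi/9)        -1                   -2*cos(pi/9)         0                          
  chi_4 (2d, j=2)            2             2*cos(4*pi/9)        -2*cos(pi/9)         -1                   2*cos(2*pi/9)        0                          
  chi_5 (2d, j=3)            2             -1                   -1                   2                    -1                   0                          
  chi_6 (2d, j=4)            2             -2*cos(pi/9)         2*cos(2*pi/9)        -1                   2*cos(4*pi/9)        0                          

Spot check: chi_3 (2d, j=1) on {r^3, r^6} = -1.

Reasoning: D_9 has order 2*9 = 18 with 6 conjugacy classes, hence 6 irreducibles. Sum of squared dims 1 + 1 + 4 + 4 + 4 + 4 = 18 = |G|. Linear characters come from the abelianisation; the 2-dimensional irreps have character r^k -> 2*cos(2*pi*j*k/9), reflections -> 0.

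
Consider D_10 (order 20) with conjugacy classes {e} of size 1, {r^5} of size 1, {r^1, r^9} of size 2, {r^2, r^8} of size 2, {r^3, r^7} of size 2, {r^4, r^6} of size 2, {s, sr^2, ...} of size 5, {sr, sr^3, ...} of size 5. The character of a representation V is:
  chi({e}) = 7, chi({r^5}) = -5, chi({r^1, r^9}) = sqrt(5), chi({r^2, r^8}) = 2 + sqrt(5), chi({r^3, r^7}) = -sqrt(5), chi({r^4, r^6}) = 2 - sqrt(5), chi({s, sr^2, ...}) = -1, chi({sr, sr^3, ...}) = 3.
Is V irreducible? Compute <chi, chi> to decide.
Not irreducible (reducible): <chi, chi> = 9 > 1.

Reasoning: <chi, chi> = (1/|G|) sum_C |C| * |chi(C)|^2 = (1/20)[1*|7|^2 + 1*|-5|^2 + 2*|sqrt(5)|^2 + 2*|2 + sqrt(5)|^2 + 2*|-sqrt(5)|^2 + 2*|2 - sqrt(5)|^2 + 5*|-1|^2 + 5*|3|^2]
  = (1/20)[(49) + (25) + (10) + (8*sqrt(5) + 18) + (10) + (18 - 8*sqrt(5)) + (5) + (45)] = 180/20 = 9.
A character is irreducible iff <chi, chi> = 1, so this representation is reducible.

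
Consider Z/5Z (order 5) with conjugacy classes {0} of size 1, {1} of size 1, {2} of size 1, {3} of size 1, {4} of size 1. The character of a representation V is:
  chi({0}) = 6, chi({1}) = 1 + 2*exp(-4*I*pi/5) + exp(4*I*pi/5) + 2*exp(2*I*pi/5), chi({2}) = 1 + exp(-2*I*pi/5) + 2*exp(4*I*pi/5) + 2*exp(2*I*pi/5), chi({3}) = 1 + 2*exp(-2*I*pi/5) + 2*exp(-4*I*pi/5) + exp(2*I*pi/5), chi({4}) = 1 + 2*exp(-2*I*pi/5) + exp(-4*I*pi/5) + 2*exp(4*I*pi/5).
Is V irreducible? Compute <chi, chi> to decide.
Not irreducible (reducible): <chi, chi> = 10 > 1.

Why: <chi, chi> = (1/|G|) sum_C |C| * |chi(C)|^2 = (1/5)[1*|6|^2 + 1*|1 + 2*exp(-4*I*pi/5) + exp(4*I*pi/5) + 2*exp(2*I*pi/5)|^2 + 1*|1 + exp(-2*I*pi/5) + 2*exp(4*I*pi/5) + 2*exp(2*I*pi/5)|^2 + 1*|1 + 2*exp(-2*I*pi/5) + 2*exp(-4*I*pi/5) + exp(2*I*pi/5)|^2 + 1*|1 + 2*exp(-2*I*pi/5) + exp(-4*I*pi/5) + 2*exp(4*I*pi/5)|^2]
  = (1/5)[(36) + (10 + 6*exp(-2*I*pi/5) + 7*exp(-4*I*pi/5) + 7*exp(4*I*pi/5) + 6*exp(2*I*pi/5)) + (10 + 7*exp(-2*I*pi/5) + 6*exp(-4*I*pi/5) + 6*exp(4*I*pi/5) + 7*exp(2*I*pi/5)) + (10 + 7*exp(-2*I*pi/5) + 6*exp(-4*I*pi/5) + 6*exp(4*I*pi/5) + 7*exp(2*I*pi/5)) + (10 + 6*exp(-2*I*pi/5) + 7*exp(-4*I*pi/5) + 7*exp(4*I*pi/5) + 6*exp(2*I*pi/5))] = 50/5 = 10.
(Exp terms are combined using exp(i*s)*conj(exp(i*t)) = exp(i*(s-t)), and sums of them are collapsed using the identity that for every m > 1 the m distinct m-th roots of unity sum to 0, e.g. 1 + exp(2*I*pi/3) + exp(-2*I*pi/3) = 0.)
A character is irreducible iff <chi, chi> = 1, so this representation is reducible.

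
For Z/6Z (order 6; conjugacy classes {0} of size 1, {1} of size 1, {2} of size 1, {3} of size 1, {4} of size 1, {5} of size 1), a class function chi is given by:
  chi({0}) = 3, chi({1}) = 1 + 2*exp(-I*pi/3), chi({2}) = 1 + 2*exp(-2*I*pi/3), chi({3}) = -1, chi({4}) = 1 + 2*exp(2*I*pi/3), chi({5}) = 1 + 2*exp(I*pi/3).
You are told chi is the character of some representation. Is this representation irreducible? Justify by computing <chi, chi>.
Not irreducible (reducible): <chi, chi> = 5 > 1.

<chi, chi> = (1/|G|) sum_C |C| * |chi(C)|^2 = (1/6)[1*|3|^2 + 1*|1 + 2*exp(-I*pi/3)|^2 + 1*|1 + 2*exp(-2*I*pi/3)|^2 + 1*|-1|^2 + 1*|1 + 2*exp(2*I*pi/3)|^2 + 1*|1 + 2*exp(I*pi/3)|^2]
  = (1/6)[(9) + (7) + (3) + (1) + (3) + (7)] = 30/6 = 5.
(Exp terms are combined using exp(i*s)*conj(exp(i*t)) = exp(i*(s-t)), and sums of them are collapsed using the identity that for every m > 1 the m distinct m-th roots of unity sum to 0, e.g. 1 + exp(2*I*pi/3) + exp(-2*I*pi/3) = 0.)
A character is irreducible iff <chi, chi> = 1, so this representation is reducible.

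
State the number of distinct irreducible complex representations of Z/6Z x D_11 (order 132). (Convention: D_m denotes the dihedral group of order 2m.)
42

The number of irreducible complex representations of a finite group equals its number of conjugacy classes. For a direct product, #classes(G x H) = #classes(G) * #classes(H). Z/6Z has 6 classes (abelian), D_11 has 7 classes, so 6 * 7 = 42, so Z/6Z x D_11 (order 132) has exactly 42 irreducible complex representations.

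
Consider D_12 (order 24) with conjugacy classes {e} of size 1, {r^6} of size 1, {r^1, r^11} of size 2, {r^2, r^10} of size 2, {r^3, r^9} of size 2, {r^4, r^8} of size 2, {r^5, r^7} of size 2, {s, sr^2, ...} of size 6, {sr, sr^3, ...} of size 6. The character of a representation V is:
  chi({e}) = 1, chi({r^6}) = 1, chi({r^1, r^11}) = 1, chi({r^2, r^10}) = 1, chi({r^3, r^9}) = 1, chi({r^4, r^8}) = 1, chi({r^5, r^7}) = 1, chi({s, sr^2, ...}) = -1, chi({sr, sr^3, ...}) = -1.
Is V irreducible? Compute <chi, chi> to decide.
Irreducible: <chi, chi> = 1.

Derivation: <chi, chi> = (1/|G|) sum_C |C| * |chi(C)|^2 = (1/24)[1*|1|^2 + 1*|1|^2 + 2*|1|^2 + 2*|1|^2 + 2*|1|^2 + 2*|1|^2 + 2*|1|^2 + 6*|-1|^2 + 6*|-1|^2]
  = (1/24)[(1) + (1) + (2) + (2) + (2) + (2) + (2) + (6) + (6)] = 24/24 = 1.
A character is irreducible iff <chi, chi> = 1, so this representation is irreducible.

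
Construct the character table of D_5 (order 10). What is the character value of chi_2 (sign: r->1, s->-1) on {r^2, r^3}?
Conjugacy classes: {e} of size 1, {r^1, r^4} of size 2, {r^2, r^3} of size 2, {s, sr, ..., sr^4} of size 5.
Character table:
  irrep \ class              {e} (size 1)  {r^1, r^4} (size 2)  {r^2, r^3} (size 2)  {s, sr, ..., sr^4} (size 5)
  chi_1 (triv)               1             1                    1                    1                          
  chi_2 (sign: r->1, s->-1)  1             1                    1                    -1                         
  chi_3 (2d, j=1)            2             -1/2 + sqrt(5)/2     -sqrt(5)/2 - 1/2     0                          
  chi_4 (2d, j=2)            2             -sqrt(5)/2 - 1/2     -1/2 + sqrt(5)/2     0                          

Spot check: chi_2 (sign: r->1, s->-1) on {r^2, r^3} = 1.

Justification: D_5 has order 2*5 = 10 with 4 conjugacy classes, hence 4 irreducibles. Sum of squared dims 1 + 1 + 4 + 4 = 10 = |G|. Linear characters come from the abelianisation; the 2-dimensional irreps have character r^k -> 2*cos(2*pi*j*k/5), reflections -> 0.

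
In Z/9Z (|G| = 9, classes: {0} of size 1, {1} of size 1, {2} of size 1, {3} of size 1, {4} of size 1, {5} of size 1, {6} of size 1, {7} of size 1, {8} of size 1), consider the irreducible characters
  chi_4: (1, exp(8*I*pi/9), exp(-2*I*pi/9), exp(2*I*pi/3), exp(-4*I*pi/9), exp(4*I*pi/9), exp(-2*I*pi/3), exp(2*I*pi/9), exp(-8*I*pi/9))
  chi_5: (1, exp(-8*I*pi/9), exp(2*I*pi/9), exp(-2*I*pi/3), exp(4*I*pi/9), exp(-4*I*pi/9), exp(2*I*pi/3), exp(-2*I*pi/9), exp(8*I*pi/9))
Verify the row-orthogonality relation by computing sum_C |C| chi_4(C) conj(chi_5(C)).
Sum = 0; so <chi_4, chi_5> = 0 (distinct irreducibles are orthogonal).

Justification: Compute term by term over conjugacy classes (|C| * chi_4(C) * conj(chi_5(C))):
  1*(1)*conj(1) + 1*(exp(8*I*pi/9))*conj(exp(-8*I*pi/9)) + 1*(exp(-2*I*pi/9))*conj(exp(2*I*pi/9)) + 1*(exp(2*I*pi/3))*conj(exp(-2*I*pi/3)) + 1*(exp(-4*I*pi/9))*conj(exp(4*I*pi/9)) + 1*(exp(4*I*pi/9))*conj(exp(-4*I*pi/9)) + 1*(exp(-2*I*pi/3))*conj(exp(2*I*pi/3)) + 1*(exp(2*I*pi/9))*conj(exp(-2*I*pi/9)) + 1*(exp(-8*I*pi/9))*conj(exp(8*I*pi/9))
  = (1) + (exp(-2*I*pi/9)) + (exp(-4*I*pi/9)) + (exp(-2*I*pi/3)) + (exp(-8*I*pi/9)) + (exp(8*I*pi/9)) + (exp(2*I*pi/3)) + (exp(4*I*pi/9)) + (exp(2*I*pi/9))
  = 0.
(Exp terms are combined using exp(i*s)*conj(exp(i*t)) = exp(i*(s-t)), and sums of them are collapsed using the identity that for every m > 1 the m distinct m-th roots of unity sum to 0, e.g. 1 + exp(2*I*pi/3) + exp(-2*I*pi/3) = 0.)
Dividing by |G| = 9 gives 0/9 = 0, matching the row-orthogonality relation <chi_4, chi_5> = [chi_4 = chi_5].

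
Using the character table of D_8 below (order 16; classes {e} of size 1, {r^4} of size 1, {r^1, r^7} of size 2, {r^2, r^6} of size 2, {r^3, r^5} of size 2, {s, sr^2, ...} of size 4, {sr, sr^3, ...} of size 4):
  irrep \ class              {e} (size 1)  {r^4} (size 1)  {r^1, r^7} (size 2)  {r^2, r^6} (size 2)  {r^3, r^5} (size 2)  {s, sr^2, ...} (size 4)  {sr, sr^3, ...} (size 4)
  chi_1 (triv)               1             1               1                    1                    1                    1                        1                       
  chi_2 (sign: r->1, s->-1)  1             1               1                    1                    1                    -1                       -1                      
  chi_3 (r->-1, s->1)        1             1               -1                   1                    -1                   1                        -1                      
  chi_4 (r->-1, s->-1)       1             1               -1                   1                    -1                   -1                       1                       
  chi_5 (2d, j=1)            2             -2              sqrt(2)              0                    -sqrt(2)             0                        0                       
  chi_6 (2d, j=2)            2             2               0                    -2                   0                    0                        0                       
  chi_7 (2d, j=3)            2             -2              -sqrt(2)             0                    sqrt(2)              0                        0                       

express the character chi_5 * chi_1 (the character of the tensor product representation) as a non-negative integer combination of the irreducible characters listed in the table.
chi_5 tensor chi_1 = chi_5 (all other irreducibles have multiplicity 0).

Proof sketch: The character of a tensor product is the pointwise product (chi_5 * chi_1)(C) = chi_5(C) * chi_1(C):
  {e}: (2)*(1), {r^4}: (-2)*(1), {r^1, r^7}: (sqrt(2))*(1), {r^2, r^6}: (0)*(1), {r^3, r^5}: (-sqrt(2))*(1), {s, sr^2, ...}: (0)*(1), {sr, sr^3, ...}: (0)*(1)
so (chi_5 * chi_1) takes values
  {e} -> 2, {r^4} -> -2, {r^1, r^7} -> sqrt(2), {r^2, r^6} -> 0, {r^3, r^5} -> -sqrt(2), {s, sr^2, ...} -> 0, {sr, sr^3, ...} -> 0.
Now take the inner product of this character with each irreducible chi from the table, <chi_5*chi_1, chi> = (1/16) sum_C |C| (chi_5*chi_1)(C) conj(chi(C)):
  <chi_5*chi_1, chi_1> = (1/16)[1*(2)*conj(1) + 1*(-2)*conj(1) + 2*(sqrt(2))*conj(1) + 2*(0)*conj(1) + 2*(-sqrt(2))*conj(1) + 4*(0)*conj(1) + 4*(0)*conj(1)]
      = (1/16)[(2) + (-2) + (2*sqrt(2)) + (0) + (-2*sqrt(2)) + (0) + (0)] = 0/16 = 0
  <chi_5*chi_1, chi_2> = (1/16)[1*(2)*conj(1) + 1*(-2)*conj(1) + 2*(sqrt(2))*conj(1) + 2*(0)*conj(1) + 2*(-sqrt(2))*conj(1) + 4*(0)*conj(-1) + 4*(0)*conj(-1)]
      = (1/16)[(2) + (-2) + (2*sqrt(2)) + (0) + (-2*sqrt(2)) + (0) + (0)] = 0/16 = 0
  <chi_5*chi_1, chi_3> = (1/16)[1*(2)*conj(1) + 1*(-2)*conj(1) + 2*(sqrt(2))*conj(-1) + 2*(0)*conj(1) + 2*(-sqrt(2))*conj(-1) + 4*(0)*conj(1) + 4*(0)*conj(-1)]
      = (1/16)[(2) + (-2) + (-2*sqrt(2)) + (0) + (2*sqrt(2)) + (0) + (0)] = 0/16 = 0
  <chi_5*chi_1, chi_4> = (1/16)[1*(2)*conj(1) + 1*(-2)*conj(1) + 2*(sqrt(2))*conj(-1) + 2*(0)*conj(1) + 2*(-sqrt(2))*conj(-1) + 4*(0)*conj(-1) + 4*(0)*conj(1)]
      = (1/16)[(2) + (-2) + (-2*sqrt(2)) + (0) + (2*sqrt(2)) + (0) + (0)] = 0/16 = 0
  <chi_5*chi_1, chi_5> = (1/16)[1*(2)*conj(2) + 1*(-2)*conj(-2) + 2*(sqrt(2))*conj(sqrt(2)) + 2*(0)*conj(0) + 2*(-sqrt(2))*conj(-sqrt(2)) + 4*(0)*conj(0) + 4*(0)*conj(0)]
      = (1/16)[(4) + (4) + (4) + (0) + (4) + (0) + (0)] = 16/16 = 1
  <chi_5*chi_1, chi_6> = (1/16)[1*(2)*conj(2) + 1*(-2)*conj(2) + 2*(sqrt(2))*conj(0) + 2*(0)*conj(-2) + 2*(-sqrt(2))*conj(0) + 4*(0)*conj(0) + 4*(0)*conj(0)]
      = (1/16)[(4) + (-4) + (0) + (0) + (0) + (0) + (0)] = 0/16 = 0
  <chi_5*chi_1, chi_7> = (1/16)[1*(2)*conj(2) + 1*(-2)*conj(-2) + 2*(sqrt(2))*conj(-sqrt(2)) + 2*(0)*conj(0) + 2*(-sqrt(2))*conj(sqrt(2)) + 4*(0)*conj(0) + 4*(0)*conj(0)]
      = (1/16)[(4) + (4) + (-4) + (0) + (-4) + (0) + (0)] = 0/16 = 0
Hence the multiplicities are chi_5: 1. Dimension check: dim(chi_5)*dim(chi_1) = 2*1 = 2 and sum (mult * dim) = 1*2 = 2.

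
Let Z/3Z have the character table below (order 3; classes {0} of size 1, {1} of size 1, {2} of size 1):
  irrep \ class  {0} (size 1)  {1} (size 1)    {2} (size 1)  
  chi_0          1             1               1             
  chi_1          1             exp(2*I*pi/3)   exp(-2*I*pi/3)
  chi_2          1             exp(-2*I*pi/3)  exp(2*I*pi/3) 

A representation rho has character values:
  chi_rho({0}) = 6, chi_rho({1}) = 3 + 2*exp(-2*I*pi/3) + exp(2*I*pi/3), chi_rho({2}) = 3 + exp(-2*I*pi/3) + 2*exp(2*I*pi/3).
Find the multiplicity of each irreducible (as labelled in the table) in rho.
Multiplicities: chi_0: 3, chi_1: 1, chi_2: 2.

Derivation: Use <chi_rho, chi> = (1/|G|) sum_C |C| * chi_rho(C) * conj(chi(C)) with |G| = 3 for each irreducible chi in the table:
  <chi_rho, chi_0> = (1/3)[1*(6)*conj(1) + 1*(3 + 2*exp(-2*I*pi/3) + exp(2*I*pi/3))*conj(1) + 1*(3 + exp(-2*I*pi/3) + 2*exp(2*I*pi/3))*conj(1)]
      = (1/3)[(6) + (3 + 2*exp(-2*I*pi/3) + exp(2*I*pi/3)) + (3 + exp(-2*I*pi/3) + 2*exp(2*I*pi/3))] = 9/3 = 3
  <chi_rho, chi_1> = (1/3)[1*(6)*conj(1) + 1*(3 + 2*exp(-2*I*pi/3) + exp(2*I*pi/3))*conj(exp(2*I*pi/3)) + 1*(3 + exp(-2*I*pi/3) + 2*exp(2*I*pi/3))*conj(exp(-2*I*pi/3))]
      = (1/3)[(6) + (1 + 3*exp(-2*I*pi/3) + 2*exp(2*I*pi/3)) + (1 + 2*exp(-2*I*pi/3) + 3*exp(2*I*pi/3))] = 3/3 = 1
  <chi_rho, chi_2> = (1/3)[1*(6)*conj(1) + 1*(3 + 2*exp(-2*I*pi/3) + exp(2*I*pi/3))*conj(exp(-2*I*pi/3)) + 1*(3 + exp(-2*I*pi/3) + 2*exp(2*I*pi/3))*conj(exp(2*I*pi/3))]
      = (1/3)[(6) + (2 + exp(-2*I*pi/3) + 3*exp(2*I*pi/3)) + (2 + 3*exp(-2*I*pi/3) + exp(2*I*pi/3))] = 6/3 = 2
(Exp terms are combined using exp(i*s)*conj(exp(i*t)) = exp(i*(s-t)), and sums of them are collapsed using the identity that for every m > 1 the m distinct m-th roots of unity sum to 0, e.g. 1 + exp(2*I*pi/3) + exp(-2*I*pi/3) = 0.)
Dimension check: dim(rho) = sum (mult * dim) = 3*1 + 1*1 + 2*1 = 6 = chi_rho(e) = 6.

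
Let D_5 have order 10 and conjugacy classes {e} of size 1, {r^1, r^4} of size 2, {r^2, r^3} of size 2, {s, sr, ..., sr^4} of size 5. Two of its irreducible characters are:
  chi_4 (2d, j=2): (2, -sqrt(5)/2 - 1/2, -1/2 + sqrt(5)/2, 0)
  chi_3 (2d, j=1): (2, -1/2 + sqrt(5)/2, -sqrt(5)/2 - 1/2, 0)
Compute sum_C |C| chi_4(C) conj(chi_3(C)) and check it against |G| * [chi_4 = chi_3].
Sum = 0; so <chi_4, chi_3> = 0 (distinct irreducibles are orthogonal).

Working: Compute term by term over conjugacy classes (|C| * chi_4(C) * conj(chi_3(C))):
  1*(2)*conj(2) + 2*(-sqrt(5)/2 - 1/2)*conj(-1/2 + sqrt(5)/2) + 2*(-1/2 + sqrt(5)/2)*conj(-sqrt(5)/2 - 1/2) + 5*(0)*conj(0)
  = (4) + (-2) + (-2) + (0)
  = 0.
Dividing by |G| = 10 gives 0/10 = 0, matching the row-orthogonality relation <chi_4, chi_3> = [chi_4 = chi_3].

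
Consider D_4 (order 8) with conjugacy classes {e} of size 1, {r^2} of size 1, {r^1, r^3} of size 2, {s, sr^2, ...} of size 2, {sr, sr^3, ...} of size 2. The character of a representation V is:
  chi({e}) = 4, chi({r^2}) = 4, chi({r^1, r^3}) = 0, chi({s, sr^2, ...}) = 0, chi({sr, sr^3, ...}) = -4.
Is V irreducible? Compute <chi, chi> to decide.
Not irreducible (reducible): <chi, chi> = 8 > 1.

Explanation: <chi, chi> = (1/|G|) sum_C |C| * |chi(C)|^2 = (1/8)[1*|4|^2 + 1*|4|^2 + 2*|0|^2 + 2*|0|^2 + 2*|-4|^2]
  = (1/8)[(16) + (16) + (0) + (0) + (32)] = 64/8 = 8.
A character is irreducible iff <chi, chi> = 1, so this representation is reducible.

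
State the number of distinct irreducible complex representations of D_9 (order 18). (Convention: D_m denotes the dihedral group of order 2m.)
6

Why: The number of irreducible complex representations of a finite group equals its number of conjugacy classes. D_9 has 6 conjugacy classes ((n+3)/2 for n odd), so D_9 (order 18) has exactly 6 irreducible complex representations.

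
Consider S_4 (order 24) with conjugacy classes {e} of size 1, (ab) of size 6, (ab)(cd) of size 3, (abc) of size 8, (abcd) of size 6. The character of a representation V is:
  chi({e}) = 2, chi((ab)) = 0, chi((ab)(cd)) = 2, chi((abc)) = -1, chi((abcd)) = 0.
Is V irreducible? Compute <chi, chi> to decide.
Irreducible: <chi, chi> = 1.

Details: <chi, chi> = (1/|G|) sum_C |C| * |chi(C)|^2 = (1/24)[1*|2|^2 + 6*|0|^2 + 3*|2|^2 + 8*|-1|^2 + 6*|0|^2]
  = (1/24)[(4) + (0) + (12) + (8) + (0)] = 24/24 = 1.
A character is irreducible iff <chi, chi> = 1, so this representation is irreducible.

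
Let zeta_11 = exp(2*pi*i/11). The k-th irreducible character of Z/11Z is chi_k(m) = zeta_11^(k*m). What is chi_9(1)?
chi_9(1) = zeta_11^9 = exp(-4*I*pi/11)

Proof sketch: chi_9(1) = zeta_11^(9*1) = zeta_11^9. Since zeta_11^11 = 1, this equals zeta_11^9 = exp(2*pi*i*9/11) = exp(-4*I*pi/11).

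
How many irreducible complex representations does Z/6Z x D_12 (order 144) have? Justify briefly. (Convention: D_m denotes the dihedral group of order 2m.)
54

Reasoning: The number of irreducible complex representations of a finite group equals its number of conjugacy classes. For a direct product, #classes(G x H) = #classes(G) * #classes(H). Z/6Z has 6 classes (abelian), D_12 has 9 classes, so 6 * 9 = 54, so Z/6Z x D_12 (order 144) has exactly 54 irreducible complex representations.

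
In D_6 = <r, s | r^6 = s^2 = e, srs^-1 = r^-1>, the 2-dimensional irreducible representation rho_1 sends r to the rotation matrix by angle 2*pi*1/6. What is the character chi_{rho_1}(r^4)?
chi_{rho_1}(r^4) = 2*cos(2*pi*1*4/6) = -1

rho_1(r^4) is rotation by angle 2*pi*1*4/6, whose trace is 2*cos(2*pi*1*4/6) = -1.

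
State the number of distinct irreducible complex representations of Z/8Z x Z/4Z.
32

Derivation: The number of irreducible complex representations of a finite group equals its number of conjugacy classes. Z/8Z x Z/4Z is abelian of order 32, so every element is its own conjugacy class: 32 classes, so Z/8Z x Z/4Z (order 32) has exactly 32 irreducible complex representations.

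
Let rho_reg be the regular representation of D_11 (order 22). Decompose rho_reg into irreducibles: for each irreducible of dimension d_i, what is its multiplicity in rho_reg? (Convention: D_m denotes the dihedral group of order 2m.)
Each irreducible V_i of dimension d_i appears with multiplicity d_i, i.e. rho_reg = (direct sum over all irreducibles V_i) d_i V_i. The irreducible dimensions for D_11 are 1, 1, 2, 2, 2, 2, 2: 2 irreducibles of dimension 1, each with multiplicity 1; 5 irreducibles of dimension 2, each with multiplicity 2. Total dimension 2*1*1 + 5*2*2 = 22 = |G|.

Justification: General theorem: in the regular representation of a finite group G, each irreducible appears with multiplicity equal to its dimension. Check: dim(rho_reg) = sum d_i^2 = 1 + 1 + 4 + 4 + 4 + 4 + 4 = 22 = |G|.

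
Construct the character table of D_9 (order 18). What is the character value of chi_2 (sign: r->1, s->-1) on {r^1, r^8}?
Conjugacy classes: {e} of size 1, {r^1, r^8} of size 2, {r^2, r^7} of size 2, {r^3, r^6} of size 2, {r^4, r^5} of size 2, {s, sr, ..., sr^8} of size 9.
Character table:
  irrep \ class              {e} (size 1)  {r^1, r^8} (size 2)  {r^2, r^7} (size 2)  {r^3, r^6} (size 2)  {r^4, r^5} (size 2)  {s, sr, ..., sr^8} (size 9)
  chi_1 (triv)               1             1                    1                    1                    1                    1                          
  chi_2 (sign: r->1, s->-1)  1             1                    1                    1                    1                    -1                         
  chi_3 (2d, j=1)            2             2*cos(2*pi/9)        2*cos(4*pi/9)        -1                   -2*cos(pi/9)         0                          
  chi_4 (2d, j=2)            2             2*cos(4*pi/9)        -2*cos(pi/9)         -1                   2*cos(2*pi/9)        0                          
  chi_5 (2d, j=3)            2             -1                   -1                   2                    -1                   0                          
  chi_6 (2d, j=4)            2             -2*cos(pi/9)         2*cos(2*pi/9)        -1                   2*cos(4*pi/9)        0                          

Spot check: chi_2 (sign: r->1, s->-1) on {r^1, r^8} = 1.

Argument: D_9 has order 2*9 = 18 with 6 conjugacy classes, hence 6 irreducibles. Sum of squared dims 1 + 1 + 4 + 4 + 4 + 4 = 18 = |G|. Linear characters come from the abelianisation; the 2-dimensional irreps have character r^k -> 2*cos(2*pi*j*k/9), reflections -> 0.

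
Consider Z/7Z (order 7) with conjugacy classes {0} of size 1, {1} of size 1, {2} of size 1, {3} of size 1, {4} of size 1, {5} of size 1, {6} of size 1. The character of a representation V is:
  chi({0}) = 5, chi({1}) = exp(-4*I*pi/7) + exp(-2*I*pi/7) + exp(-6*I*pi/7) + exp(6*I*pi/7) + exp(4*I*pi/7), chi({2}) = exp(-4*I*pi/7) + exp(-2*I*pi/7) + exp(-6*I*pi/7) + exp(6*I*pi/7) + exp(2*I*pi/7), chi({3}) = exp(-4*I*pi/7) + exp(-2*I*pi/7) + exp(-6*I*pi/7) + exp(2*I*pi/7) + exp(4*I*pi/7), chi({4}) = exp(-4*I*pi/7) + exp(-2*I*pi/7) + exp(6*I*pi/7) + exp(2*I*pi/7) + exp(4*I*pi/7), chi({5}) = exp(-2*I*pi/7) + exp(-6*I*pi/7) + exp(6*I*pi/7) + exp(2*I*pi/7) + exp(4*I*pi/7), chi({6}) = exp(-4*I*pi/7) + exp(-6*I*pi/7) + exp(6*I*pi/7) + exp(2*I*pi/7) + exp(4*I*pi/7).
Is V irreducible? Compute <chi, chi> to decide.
Not irreducible (reducible): <chi, chi> = 5 > 1.

Solution. <chi, chi> = (1/|G|) sum_C |C| * |chi(C)|^2 = (1/7)[1*|5|^2 + 1*|exp(-4*I*pi/7) + exp(-2*I*pi/7) + exp(-6*I*pi/7) + exp(6*I*pi/7) + exp(4*I*pi/7)|^2 + 1*|exp(-4*I*pi/7) + exp(-2*I*pi/7) + exp(-6*I*pi/7) + exp(6*I*pi/7) + exp(2*I*pi/7)|^2 + 1*|exp(-4*I*pi/7) + exp(-2*I*pi/7) + exp(-6*I*pi/7) + exp(2*I*pi/7) + exp(4*I*pi/7)|^2 + 1*|exp(-4*I*pi/7) + exp(-2*I*pi/7) + exp(6*I*pi/7) + exp(2*I*pi/7) + exp(4*I*pi/7)|^2 + 1*|exp(-2*I*pi/7) + exp(-6*I*pi/7) + exp(6*I*pi/7) + exp(2*I*pi/7) + exp(4*I*pi/7)|^2 + 1*|exp(-4*I*pi/7) + exp(-6*I*pi/7) + exp(6*I*pi/7) + exp(2*I*pi/7) + exp(4*I*pi/7)|^2]
  = (1/7)[(25) + (5 + 4*exp(-2*I*pi/7) + 3*exp(-4*I*pi/7) + 3*exp(-6*I*pi/7) + 3*exp(6*I*pi/7) + 3*exp(4*I*pi/7) + 4*exp(2*I*pi/7)) + (5 + 4*exp(-4*I*pi/7) + 3*exp(-2*I*pi/7) + 3*exp(-6*I*pi/7) + 3*exp(6*I*pi/7) + 3*exp(2*I*pi/7) + 4*exp(4*I*pi/7)) + (5 + 3*exp(-4*I*pi/7) + 3*exp(-2*I*pi/7) + 4*exp(-6*I*pi/7) + 4*exp(6*I*pi/7) + 3*exp(2*I*pi/7) + 3*exp(4*I*pi/7)) + (5 + 3*exp(-4*I*pi/7) + 3*exp(-2*I*pi/7) + 4*exp(-6*I*pi/7) + 4*exp(6*I*pi/7) + 3*exp(2*I*pi/7) + 3*exp(4*I*pi/7)) + (5 + 4*exp(-4*I*pi/7) + 3*exp(-2*I*pi/7) + 3*exp(-6*I*pi/7) + 3*exp(6*I*pi/7) + 3*exp(2*I*pi/7) + 4*exp(4*I*pi/7)) + (5 + 4*exp(-2*I*pi/7) + 3*exp(-4*I*pi/7) + 3*exp(-6*I*pi/7) + 3*exp(6*I*pi/7) + 3*exp(4*I*pi/7) + 4*exp(2*I*pi/7))] = 35/7 = 5.
(Exp terms are combined using exp(i*s)*conj(exp(i*t)) = exp(i*(s-t)), and sums of them are collapsed using the identity that for every m > 1 the m distinct m-th roots of unity sum to 0, e.g. 1 + exp(2*I*pi/3) + exp(-2*I*pi/3) = 0.)
A character is irreducible iff <chi, chi> = 1, so this representation is reducible.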